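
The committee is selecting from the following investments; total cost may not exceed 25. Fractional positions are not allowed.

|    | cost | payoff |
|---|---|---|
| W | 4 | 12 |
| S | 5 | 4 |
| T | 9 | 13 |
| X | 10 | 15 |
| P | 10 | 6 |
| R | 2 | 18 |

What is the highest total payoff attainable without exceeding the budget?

W + T + P + R: cost 4 + 9 + 10 + 2 = 25 ≤ 25, payoff 12 + 13 + 6 + 18 = 49.
W + S + X + R: cost 4 + 5 + 10 + 2 = 21 ≤ 25, payoff 12 + 4 + 15 + 18 = 49.
W + T + X + R: cost 4 + 9 + 10 + 2 = 25 ≤ 25, payoff 12 + 13 + 15 + 18 = 58.
Best is W, T, X, and R with total payoff 58.

58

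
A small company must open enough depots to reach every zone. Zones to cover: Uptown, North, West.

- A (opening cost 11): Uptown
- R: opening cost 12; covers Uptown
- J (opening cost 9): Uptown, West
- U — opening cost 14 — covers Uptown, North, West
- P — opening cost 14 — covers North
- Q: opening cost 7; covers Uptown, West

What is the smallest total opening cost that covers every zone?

The greedy cost-per-new-zone heuristic would pick Q and U for 21, but a cheaper cover exists.
U alone covers Uptown, North, West — every zone.
Total opening cost: 14.
No cover costs less than 14.

14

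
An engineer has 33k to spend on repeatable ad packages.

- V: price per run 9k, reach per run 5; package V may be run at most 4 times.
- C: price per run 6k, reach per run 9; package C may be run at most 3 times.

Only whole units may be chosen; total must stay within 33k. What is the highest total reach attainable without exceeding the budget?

32

C has the best ratio (9/6); taking only C gives at most 3×9 = 27 (stopped by the supply cap of 3).
Mixing does better — 1×V and 3×C: price 27 ≤ 33, reach 1·5 + 3·9 = 32.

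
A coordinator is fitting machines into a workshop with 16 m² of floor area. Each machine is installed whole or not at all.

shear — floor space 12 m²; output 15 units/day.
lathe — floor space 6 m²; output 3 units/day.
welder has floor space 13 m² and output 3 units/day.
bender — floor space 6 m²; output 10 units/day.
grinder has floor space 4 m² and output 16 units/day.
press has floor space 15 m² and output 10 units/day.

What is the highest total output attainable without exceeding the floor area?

Allowing fractional choices, the relaxed optimum would be about 33.5, but machines are indivisible.
lathe + bender + grinder: floor space 6 + 6 + 4 = 16 ≤ 16, output 3 + 10 + 16 = 29.
shear + grinder: floor space 12 + 4 = 16 ≤ 16, output 15 + 16 = 31.
bender + grinder: floor space 6 + 4 = 10 ≤ 16, output 10 + 16 = 26.
Best is shear and grinder with total output 31.

31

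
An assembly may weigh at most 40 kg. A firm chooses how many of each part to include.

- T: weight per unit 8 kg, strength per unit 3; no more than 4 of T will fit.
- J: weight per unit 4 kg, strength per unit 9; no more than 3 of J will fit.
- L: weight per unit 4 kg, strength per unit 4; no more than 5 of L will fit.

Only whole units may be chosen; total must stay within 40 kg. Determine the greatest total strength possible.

Take 1×T, 3×J, and 5×L: weight 40 ≤ 40, strength 1·3 + 3·9 + 5·4 = 50.
J has the best ratio (9/4) and is taken to its limit of 3; remaining capacity is filled optimally with the others.

50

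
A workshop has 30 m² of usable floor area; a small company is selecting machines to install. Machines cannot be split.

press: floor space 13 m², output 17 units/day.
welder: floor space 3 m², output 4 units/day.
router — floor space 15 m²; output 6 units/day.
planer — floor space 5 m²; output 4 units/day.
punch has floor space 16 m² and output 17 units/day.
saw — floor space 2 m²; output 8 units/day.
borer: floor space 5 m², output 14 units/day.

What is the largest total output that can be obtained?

47

Allowing fractional choices, the relaxed optimum would be about 50.4, but machines are indivisible.
press + welder + planer + saw + borer: floor space 13 + 3 + 5 + 2 + 5 = 28 ≤ 30, output 17 + 4 + 4 + 8 + 14 = 47.
press + welder + saw + borer: floor space 13 + 3 + 2 + 5 = 23 ≤ 30, output 17 + 4 + 8 + 14 = 43.
press + planer + saw + borer: floor space 13 + 5 + 2 + 5 = 25 ≤ 30, output 17 + 4 + 8 + 14 = 43.
Best is press, welder, planer, saw, and borer with total output 47.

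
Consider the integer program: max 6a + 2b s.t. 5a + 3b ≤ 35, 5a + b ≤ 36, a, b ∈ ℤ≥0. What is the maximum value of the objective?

42

(a,b)=(7,0): 5·7+3·0=35≤35, 5·7+1·0=35≤36, objective 42.
(a,b)=(6,1): 5·6+3·1=33≤35, 5·6+1·1=31≤36, objective 38.
(a,b)=(6,0): 5·6+3·0=30≤35, 5·6+1·0=30≤36, objective 36.
No feasible integer point exceeds 42.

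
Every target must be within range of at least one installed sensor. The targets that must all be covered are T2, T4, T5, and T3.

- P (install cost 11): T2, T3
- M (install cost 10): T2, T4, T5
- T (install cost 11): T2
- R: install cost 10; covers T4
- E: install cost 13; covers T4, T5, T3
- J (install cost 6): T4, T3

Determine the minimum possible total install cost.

16

This is a weighted set-cover instance.
Choose M and J: together they cover T2, T4, T5, T3 — every target.
Total install cost: 10 + 6 = 16.
No cover costs less than 16.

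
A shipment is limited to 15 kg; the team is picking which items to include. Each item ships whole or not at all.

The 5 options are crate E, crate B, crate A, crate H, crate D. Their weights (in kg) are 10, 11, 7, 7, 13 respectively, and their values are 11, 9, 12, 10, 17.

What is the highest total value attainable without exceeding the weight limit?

Allowing fractional choices, the relaxed optimum would be about 23.3, but items are indivisible.
crate D: weight 13 ≤ 15, value 17.
crate A + crate H: weight 7 + 7 = 14 ≤ 15, value 12 + 10 = 22.
Best is crate A and crate H with total value 22.

22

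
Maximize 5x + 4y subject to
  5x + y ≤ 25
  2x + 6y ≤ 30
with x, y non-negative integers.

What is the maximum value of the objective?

(x,y)=(4,3): 5·4+1·3=23≤25, 2·4+6·3=26≤30, objective 32.
(x,y)=(3,4): 5·3+1·4=19≤25, 2·3+6·4=30≤30, objective 31.
(x,y)=(4,2): 5·4+1·2=22≤25, 2·4+6·2=20≤30, objective 28.
The best lattice point is (4,3), giving 32.

32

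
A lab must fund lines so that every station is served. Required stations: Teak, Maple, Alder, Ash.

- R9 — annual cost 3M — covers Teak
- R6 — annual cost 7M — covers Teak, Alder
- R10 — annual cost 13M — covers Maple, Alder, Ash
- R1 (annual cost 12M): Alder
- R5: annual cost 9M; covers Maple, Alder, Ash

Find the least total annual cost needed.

Choose R9 and R5: together they cover Teak, Maple, Alder, Ash — every station.
Total annual cost: 3 + 9 = 12.
No cover costs less than 12.

12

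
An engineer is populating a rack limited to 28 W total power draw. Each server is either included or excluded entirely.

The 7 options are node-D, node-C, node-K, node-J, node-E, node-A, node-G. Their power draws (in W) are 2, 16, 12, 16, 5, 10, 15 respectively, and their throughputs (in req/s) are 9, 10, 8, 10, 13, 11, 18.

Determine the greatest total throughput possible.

40

Allowing fractional choices, the relaxed optimum would be about 46.6, but servers are indivisible.
node-D + node-E + node-G: power draw 2 + 5 + 15 = 22 ≤ 28, throughput 9 + 13 + 18 = 40.
node-D + node-A + node-G: power draw 2 + 10 + 15 = 27 ≤ 28, throughput 9 + 11 + 18 = 38.
Best is node-D, node-E, and node-G with total throughput 40.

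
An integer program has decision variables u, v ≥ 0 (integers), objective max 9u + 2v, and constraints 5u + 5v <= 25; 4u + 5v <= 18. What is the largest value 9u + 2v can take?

Relaxing integrality, the LP optimum is 40.50 at (u,v) = (4.5, 0), which is not an integer point.
(u,v)=(4,0): 5·4+5·0=20≤25, 4·4+5·0=16≤18, objective 36.
(u,v)=(3,1): 5·3+5·1=20≤25, 4·3+5·1=17≤18, objective 29.
(u,v)=(3,0): 5·3+5·0=15≤25, 4·3+5·0=12≤18, objective 27.
No feasible integer point exceeds 36.

36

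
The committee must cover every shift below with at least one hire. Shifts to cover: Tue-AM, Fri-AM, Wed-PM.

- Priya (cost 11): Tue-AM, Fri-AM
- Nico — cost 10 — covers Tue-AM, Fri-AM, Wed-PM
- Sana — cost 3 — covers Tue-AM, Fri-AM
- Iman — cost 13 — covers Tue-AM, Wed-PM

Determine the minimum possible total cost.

10

The greedy cost-per-new-shift heuristic would pick Sana and Nico for 13, but a cheaper cover exists.
Nico alone covers Tue-AM, Fri-AM, Wed-PM — every shift.
Total cost: 10.
No cover costs less than 10.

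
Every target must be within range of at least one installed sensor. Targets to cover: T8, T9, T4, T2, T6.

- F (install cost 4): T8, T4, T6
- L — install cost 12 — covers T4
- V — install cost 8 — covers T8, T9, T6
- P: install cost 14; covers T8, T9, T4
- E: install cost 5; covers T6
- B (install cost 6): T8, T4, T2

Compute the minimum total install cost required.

14

Choose V and B: together they cover T8, T9, T4, T2, T6 — every target.
Total install cost: 8 + 6 = 14.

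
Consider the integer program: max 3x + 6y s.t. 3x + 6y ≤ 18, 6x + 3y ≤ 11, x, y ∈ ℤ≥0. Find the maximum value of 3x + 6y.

18

(x,y)=(0,3): 3·0+6·3=18≤18, 6·0+3·3=9≤11, objective 18.
(x,y)=(0,2): 3·0+6·2=12≤18, 6·0+3·2=6≤11, objective 12.
Maximum is 18 at (x,y)=(0,3).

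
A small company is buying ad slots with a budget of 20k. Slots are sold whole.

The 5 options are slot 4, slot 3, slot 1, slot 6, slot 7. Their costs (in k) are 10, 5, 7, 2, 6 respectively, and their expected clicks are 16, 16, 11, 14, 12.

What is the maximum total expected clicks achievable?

Allowing fractional choices, the relaxed optimum would be about 53.2, but ad slots are indivisible.
slot 3 + slot 6 + slot 7: cost 5 + 2 + 6 = 13 ≤ 20, expected clicks 16 + 14 + 12 = 42.
slot 4 + slot 3 + slot 6: cost 10 + 5 + 2 = 17 ≤ 20, expected clicks 16 + 16 + 14 = 46.
slot 3 + slot 1 + slot 6 + slot 7: cost 5 + 7 + 2 + 6 = 20 ≤ 20, expected clicks 16 + 11 + 14 + 12 = 53.
Best is slot 3, slot 1, slot 6, and slot 7 with total expected clicks 53.

53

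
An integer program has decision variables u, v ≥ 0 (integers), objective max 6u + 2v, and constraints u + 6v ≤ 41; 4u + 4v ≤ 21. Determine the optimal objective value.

The continuous relaxation peaks at (5.25, 0) with value 31.50; rounding to a feasible lattice point costs some objective.
(u,v)=(5,0): 1·5+6·0=5≤41, 4·5+4·0=20≤21, objective 30.
(u,v)=(4,1): 1·4+6·1=10≤41, 4·4+4·1=20≤21, objective 26.
(u,v)=(4,0): 1·4+6·0=4≤41, 4·4+4·0=16≤21, objective 24.
No feasible integer point exceeds 30.

30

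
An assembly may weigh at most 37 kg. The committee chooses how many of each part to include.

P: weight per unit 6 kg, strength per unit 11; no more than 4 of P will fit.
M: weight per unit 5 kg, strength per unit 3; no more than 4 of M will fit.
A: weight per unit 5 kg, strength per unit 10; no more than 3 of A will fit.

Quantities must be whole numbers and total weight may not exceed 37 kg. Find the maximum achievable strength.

4×P and 2×A: weight 34 ≤ 37, strength 4·11 + 2·10 = 64.
3×P and 3×A: weight 33 ≤ 37, strength 3·11 + 3·10 = 63.
Best is 64.

64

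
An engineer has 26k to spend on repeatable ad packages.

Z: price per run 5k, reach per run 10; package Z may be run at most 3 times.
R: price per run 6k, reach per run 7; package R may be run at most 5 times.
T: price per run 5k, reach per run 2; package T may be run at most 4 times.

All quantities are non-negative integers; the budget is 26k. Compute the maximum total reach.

39

Z has the best ratio (10/5); taking only Z gives at most 3×10 = 30 (stopped by the supply cap of 3).
Mixing does better — 3×Z, 1×R, and 1×T: price 26 ≤ 26, reach 3·10 + 1·7 + 1·2 = 39.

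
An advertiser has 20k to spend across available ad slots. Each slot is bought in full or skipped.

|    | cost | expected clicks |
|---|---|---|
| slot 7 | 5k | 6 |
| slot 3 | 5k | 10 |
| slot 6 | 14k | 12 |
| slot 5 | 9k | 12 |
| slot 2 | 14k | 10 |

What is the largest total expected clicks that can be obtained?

28

slot 3 + slot 5: cost 5 + 9 = 14 ≤ 20, expected clicks 10 + 12 = 22.
slot 3 + slot 6: cost 5 + 14 = 19 ≤ 20, expected clicks 10 + 12 = 22.
slot 7 + slot 3 + slot 5: cost 5 + 5 + 9 = 19 ≤ 20, expected clicks 6 + 10 + 12 = 28.
Best is slot 7, slot 3, and slot 5 with total expected clicks 28.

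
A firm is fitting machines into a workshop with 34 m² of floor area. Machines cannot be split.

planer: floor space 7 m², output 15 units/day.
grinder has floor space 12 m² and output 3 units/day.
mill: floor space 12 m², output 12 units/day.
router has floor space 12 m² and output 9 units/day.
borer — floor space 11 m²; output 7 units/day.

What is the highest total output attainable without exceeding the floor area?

36

Treat it as a binary knapsack problem.
planer + mill + router: floor space 7 + 12 + 12 = 31 ≤ 34, output 15 + 12 + 9 = 36.
planer + mill + borer: floor space 7 + 12 + 11 = 30 ≤ 34, output 15 + 12 + 7 = 34.
planer + router + borer: floor space 7 + 12 + 11 = 30 ≤ 34, output 15 + 9 + 7 = 31.
Best is planer, mill, and router with total output 36.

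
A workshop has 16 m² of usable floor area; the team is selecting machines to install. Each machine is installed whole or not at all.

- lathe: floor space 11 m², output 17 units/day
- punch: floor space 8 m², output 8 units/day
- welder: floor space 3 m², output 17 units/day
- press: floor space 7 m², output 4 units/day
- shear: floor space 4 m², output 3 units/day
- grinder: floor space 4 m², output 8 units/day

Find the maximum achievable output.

34

lathe + welder: floor space 11 + 3 = 14 ≤ 16, output 17 + 17 = 34.
welder + press + grinder: floor space 3 + 7 + 4 = 14 ≤ 16, output 17 + 4 + 8 = 29.
punch + welder + grinder: floor space 8 + 3 + 4 = 15 ≤ 16, output 8 + 17 + 8 = 33.
Best is lathe and welder with total output 34.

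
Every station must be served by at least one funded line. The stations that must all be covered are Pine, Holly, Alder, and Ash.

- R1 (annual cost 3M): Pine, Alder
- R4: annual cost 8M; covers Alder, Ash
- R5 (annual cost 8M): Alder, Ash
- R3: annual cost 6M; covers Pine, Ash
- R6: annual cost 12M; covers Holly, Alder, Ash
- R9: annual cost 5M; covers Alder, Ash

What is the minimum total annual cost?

15

The greedy cost-per-new-station heuristic would pick R1, R9, and R6 for 20, but a cheaper cover exists.
Choose R1 and R6: together they cover Pine, Holly, Alder, Ash — every station.
Total annual cost: 3 + 12 = 15.
No cover costs less than 15.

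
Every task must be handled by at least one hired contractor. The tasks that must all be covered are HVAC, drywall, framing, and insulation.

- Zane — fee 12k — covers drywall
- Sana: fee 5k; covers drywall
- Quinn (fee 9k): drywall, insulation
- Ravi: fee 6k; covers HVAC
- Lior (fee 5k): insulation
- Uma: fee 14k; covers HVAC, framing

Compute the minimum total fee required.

23

Choose Quinn and Uma: together they cover HVAC, drywall, framing, insulation — every task.
Total fee: 9 + 14 = 23.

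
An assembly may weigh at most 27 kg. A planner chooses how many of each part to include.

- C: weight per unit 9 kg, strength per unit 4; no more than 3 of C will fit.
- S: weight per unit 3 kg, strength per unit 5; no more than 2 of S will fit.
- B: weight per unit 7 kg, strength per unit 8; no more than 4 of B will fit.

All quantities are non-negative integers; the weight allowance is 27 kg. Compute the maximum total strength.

34

S has the best ratio (5/3); taking only S gives at most 2×5 = 10 (stopped by the supply cap of 2).
Mixing does better — 2×S and 3×B: weight 27 ≤ 27, strength 2·5 + 3·8 = 34.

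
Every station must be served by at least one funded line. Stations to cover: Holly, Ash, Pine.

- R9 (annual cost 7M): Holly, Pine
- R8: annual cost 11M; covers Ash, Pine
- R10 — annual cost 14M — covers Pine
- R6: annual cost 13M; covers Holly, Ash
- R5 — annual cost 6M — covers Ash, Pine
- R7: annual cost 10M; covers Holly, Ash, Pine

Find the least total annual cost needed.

This is a weighted set-cover instance.
R7 alone covers Holly, Ash, Pine — every station.
Total annual cost: 10.

10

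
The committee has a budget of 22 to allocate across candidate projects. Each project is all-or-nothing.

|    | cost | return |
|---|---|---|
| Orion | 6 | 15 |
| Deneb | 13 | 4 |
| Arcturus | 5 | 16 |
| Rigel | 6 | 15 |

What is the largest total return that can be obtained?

This is an integer program with binary decision variables.
Allowing fractional choices, the relaxed optimum would be about 47.5, but projects are indivisible.
Orion + Arcturus + Rigel: cost 6 + 5 + 6 = 17 ≤ 22, return 15 + 16 + 15 = 46.
Orion + Arcturus: cost 6 + 5 = 11 ≤ 22, return 15 + 16 = 31.
Arcturus + Rigel: cost 5 + 6 = 11 ≤ 22, return 16 + 15 = 31.
Best is Orion, Arcturus, and Rigel with total return 46.

46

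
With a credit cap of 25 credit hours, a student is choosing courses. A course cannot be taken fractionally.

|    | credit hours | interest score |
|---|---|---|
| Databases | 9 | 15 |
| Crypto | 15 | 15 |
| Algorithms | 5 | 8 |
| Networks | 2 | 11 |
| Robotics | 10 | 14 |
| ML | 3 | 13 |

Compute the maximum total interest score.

53

This is an integer program with binary decision variables.
Databases + Networks + Robotics + ML: credit hours 9 + 2 + 10 + 3 = 24 ≤ 25, interest score 15 + 11 + 14 + 13 = 53.
Crypto + Algorithms + Networks + ML: credit hours 15 + 5 + 2 + 3 = 25 ≤ 25, interest score 15 + 8 + 11 + 13 = 47.
Databases + Algorithms + Networks + ML: credit hours 9 + 5 + 2 + 3 = 19 ≤ 25, interest score 15 + 8 + 11 + 13 = 47.
Best is Databases, Networks, Robotics, and ML with total interest score 53.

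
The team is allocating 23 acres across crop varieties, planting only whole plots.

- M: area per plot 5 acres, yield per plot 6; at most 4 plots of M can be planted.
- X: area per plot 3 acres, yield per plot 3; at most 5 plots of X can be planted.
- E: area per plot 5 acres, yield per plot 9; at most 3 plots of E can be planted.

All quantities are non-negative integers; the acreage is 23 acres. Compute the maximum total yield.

1×M, 1×X, and 3×E: area 23 ≤ 23, yield 1·6 + 1·3 + 3·9 = 36.
2×X and 3×E: area 21 ≤ 23, yield 2·3 + 3·9 = 33.
Best is 36.

36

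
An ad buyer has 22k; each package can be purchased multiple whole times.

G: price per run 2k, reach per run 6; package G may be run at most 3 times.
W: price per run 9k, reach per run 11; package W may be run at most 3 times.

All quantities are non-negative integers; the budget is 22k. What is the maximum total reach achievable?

34

This is a bounded integer knapsack.
Take 2×G and 2×W: price 22 ≤ 22, reach 2·6 + 2·11 = 34.
No other integer combination yields more.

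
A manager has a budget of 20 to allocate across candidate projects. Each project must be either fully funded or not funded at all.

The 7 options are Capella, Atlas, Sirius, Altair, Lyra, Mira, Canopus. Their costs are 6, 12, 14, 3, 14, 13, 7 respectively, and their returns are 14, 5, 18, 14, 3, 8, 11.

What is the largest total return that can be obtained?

39

Allowing fractional choices, the relaxed optimum would be about 44.1, but projects are indivisible.
Capella + Altair + Canopus: cost 6 + 3 + 7 = 16 ≤ 20, return 14 + 14 + 11 = 39.
Sirius + Altair: cost 14 + 3 = 17 ≤ 20, return 18 + 14 = 32.
Best is Capella, Altair, and Canopus with total return 39.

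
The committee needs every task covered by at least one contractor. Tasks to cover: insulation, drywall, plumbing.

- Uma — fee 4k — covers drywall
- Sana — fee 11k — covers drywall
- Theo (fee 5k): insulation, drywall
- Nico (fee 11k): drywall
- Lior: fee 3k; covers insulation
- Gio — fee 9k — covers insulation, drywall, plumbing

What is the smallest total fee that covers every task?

9

The greedy cost-per-new-task heuristic would pick Theo and Gio for 14, but a cheaper cover exists.
Gio alone covers insulation, drywall, plumbing — every task.
Total fee: 9.
No cover costs less than 9.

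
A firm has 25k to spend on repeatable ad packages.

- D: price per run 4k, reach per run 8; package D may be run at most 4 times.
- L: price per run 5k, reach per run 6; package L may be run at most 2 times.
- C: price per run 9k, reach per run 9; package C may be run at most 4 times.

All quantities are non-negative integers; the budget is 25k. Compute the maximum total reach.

41

4×D and 1×L: price 21 ≤ 25, reach 4·8 + 1·6 = 38.
4×D and 1×C: price 25 ≤ 25, reach 4·8 + 1·9 = 41.
Best is 41.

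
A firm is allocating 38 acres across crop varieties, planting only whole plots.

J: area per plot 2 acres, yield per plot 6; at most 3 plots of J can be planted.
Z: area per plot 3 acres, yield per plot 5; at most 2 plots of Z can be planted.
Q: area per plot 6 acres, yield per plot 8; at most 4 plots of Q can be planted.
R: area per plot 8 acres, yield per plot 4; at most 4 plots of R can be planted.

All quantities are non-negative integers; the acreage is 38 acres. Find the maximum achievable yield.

This is a bounded integer knapsack.
Take 3×J, 2×Z, and 4×Q: area 36 ≤ 38, yield 3·6 + 2·5 + 4·8 = 60.
J has the best ratio (6/2) and is taken to its limit of 3; remaining capacity is filled optimally with the others.

60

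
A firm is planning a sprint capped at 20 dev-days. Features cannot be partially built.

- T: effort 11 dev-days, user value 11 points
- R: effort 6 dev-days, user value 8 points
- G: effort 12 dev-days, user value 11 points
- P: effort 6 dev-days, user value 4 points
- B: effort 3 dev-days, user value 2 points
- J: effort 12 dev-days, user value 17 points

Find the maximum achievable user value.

This is an integer program with binary decision variables.
Allowing fractional choices, the relaxed optimum would be about 27.0, but features are indivisible.
P + J: effort 6 + 12 = 18 ≤ 20, user value 4 + 17 = 21.
R + J: effort 6 + 12 = 18 ≤ 20, user value 8 + 17 = 25.
T + R + B: effort 11 + 6 + 3 = 20 ≤ 20, user value 11 + 8 + 2 = 21.
Best is R and J with total user value 25.

25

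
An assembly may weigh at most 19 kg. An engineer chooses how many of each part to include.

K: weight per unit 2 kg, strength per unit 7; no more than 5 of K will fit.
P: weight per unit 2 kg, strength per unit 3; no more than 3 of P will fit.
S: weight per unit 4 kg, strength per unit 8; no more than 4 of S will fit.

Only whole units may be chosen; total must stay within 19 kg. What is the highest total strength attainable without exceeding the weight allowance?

51

Take 5×K and 2×S: weight 18 ≤ 19, strength 5·7 + 2·8 = 51.
K has the best ratio (7/2) and is taken to its limit of 5; remaining capacity is filled optimally with the others.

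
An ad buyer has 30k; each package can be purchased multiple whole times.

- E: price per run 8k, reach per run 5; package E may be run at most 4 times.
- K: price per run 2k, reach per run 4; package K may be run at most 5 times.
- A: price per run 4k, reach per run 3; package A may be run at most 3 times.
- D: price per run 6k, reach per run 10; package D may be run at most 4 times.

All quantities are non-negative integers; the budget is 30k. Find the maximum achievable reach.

This is a bounded integer knapsack.
5×K and 3×D: price 28 ≤ 30, reach 5·4 + 3·10 = 50.
3×K and 4×D: price 30 ≤ 30, reach 3·4 + 4·10 = 52.
Best is 52.

52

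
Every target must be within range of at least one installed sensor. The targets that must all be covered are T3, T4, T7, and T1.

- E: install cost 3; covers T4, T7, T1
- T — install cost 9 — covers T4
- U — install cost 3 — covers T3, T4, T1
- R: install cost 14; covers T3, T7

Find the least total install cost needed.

6

Choose E and U: together they cover T3, T4, T7, T1 — every target.
Total install cost: 3 + 3 = 6.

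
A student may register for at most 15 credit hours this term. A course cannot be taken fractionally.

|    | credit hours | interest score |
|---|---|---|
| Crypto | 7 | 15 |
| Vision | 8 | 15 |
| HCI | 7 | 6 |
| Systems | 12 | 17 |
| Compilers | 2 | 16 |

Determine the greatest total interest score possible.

33

Crypto + Compilers: credit hours 7 + 2 = 9 ≤ 15, interest score 15 + 16 = 31.
Systems + Compilers: credit hours 12 + 2 = 14 ≤ 15, interest score 17 + 16 = 33.
Best is Systems and Compilers with total interest score 33.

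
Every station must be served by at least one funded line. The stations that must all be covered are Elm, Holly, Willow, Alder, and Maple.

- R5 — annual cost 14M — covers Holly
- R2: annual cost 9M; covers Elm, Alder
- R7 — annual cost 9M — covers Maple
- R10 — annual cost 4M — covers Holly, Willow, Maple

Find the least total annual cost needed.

13

Choose R2 and R10: together they cover Elm, Holly, Willow, Alder, Maple — every station.
Total annual cost: 9 + 4 = 13.
No cover costs less than 13.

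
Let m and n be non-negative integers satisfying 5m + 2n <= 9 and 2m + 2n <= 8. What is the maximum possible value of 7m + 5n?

(m,n)=(0,4): 5·0+2·4=8≤9, 2·0+2·4=8≤8, objective 20.
(m,n)=(1,2): 5·1+2·2=9≤9, 2·1+2·2=6≤8, objective 17.
(m,n)=(0,3): 5·0+2·3=6≤9, 2·0+2·3=6≤8, objective 15.
The best lattice point is (0,4), giving 20.

20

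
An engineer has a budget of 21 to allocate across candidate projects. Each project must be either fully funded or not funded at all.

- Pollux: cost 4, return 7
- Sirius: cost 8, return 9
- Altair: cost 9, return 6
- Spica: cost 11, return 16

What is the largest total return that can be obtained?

This is a 0-1 knapsack instance.
Pollux + Spica: cost 4 + 11 = 15 ≤ 21, return 7 + 16 = 23.
Sirius + Spica: cost 8 + 11 = 19 ≤ 21, return 9 + 16 = 25.
Best is Sirius and Spica with total return 25.

25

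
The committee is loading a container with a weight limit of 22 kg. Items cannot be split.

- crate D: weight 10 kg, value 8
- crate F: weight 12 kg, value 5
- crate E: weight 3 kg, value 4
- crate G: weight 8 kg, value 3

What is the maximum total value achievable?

crate D + crate F: weight 10 + 12 = 22 ≤ 22, value 8 + 5 = 13.
crate D + crate E: weight 10 + 3 = 13 ≤ 22, value 8 + 4 = 12.
crate D + crate E + crate G: weight 10 + 3 + 8 = 21 ≤ 22, value 8 + 4 + 3 = 15.
Best is crate D, crate E, and crate G with total value 15.

15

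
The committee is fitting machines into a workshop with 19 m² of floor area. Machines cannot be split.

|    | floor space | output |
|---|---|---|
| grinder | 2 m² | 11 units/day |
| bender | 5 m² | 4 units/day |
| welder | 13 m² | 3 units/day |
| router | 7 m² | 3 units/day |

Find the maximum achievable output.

Allowing fractional choices, the relaxed optimum would be about 19.2, but machines are indivisible.
grinder + router: floor space 2 + 7 = 9 ≤ 19, output 11 + 3 = 14.
grinder + bender: floor space 2 + 5 = 7 ≤ 19, output 11 + 4 = 15.
grinder + bender + router: floor space 2 + 5 + 7 = 14 ≤ 19, output 11 + 4 + 3 = 18.
Best is grinder, bender, and router with total output 18.

18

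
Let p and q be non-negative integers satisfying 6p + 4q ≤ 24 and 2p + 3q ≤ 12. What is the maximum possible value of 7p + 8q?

32

(p,q)=(0,4) is feasible, giving 32.
(p,q)=(1,3) is feasible, giving 31.
(p,q)=(2,2) is feasible, giving 30.
Maximum is 32 at (p,q)=(0,4).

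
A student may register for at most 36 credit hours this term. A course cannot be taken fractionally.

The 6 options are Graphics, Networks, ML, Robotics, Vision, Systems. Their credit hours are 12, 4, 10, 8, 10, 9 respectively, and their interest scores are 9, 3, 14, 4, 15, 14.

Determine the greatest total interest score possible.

ML + Vision + Systems: credit hours 10 + 10 + 9 = 29 ≤ 36, interest score 14 + 15 + 14 = 43.
Networks + ML + Vision + Systems: credit hours 4 + 10 + 10 + 9 = 33 ≤ 36, interest score 3 + 14 + 15 + 14 = 46.
Graphics + Networks + Vision + Systems: credit hours 12 + 4 + 10 + 9 = 35 ≤ 36, interest score 9 + 3 + 15 + 14 = 41.
Best is Networks, ML, Vision, and Systems with total interest score 46.

46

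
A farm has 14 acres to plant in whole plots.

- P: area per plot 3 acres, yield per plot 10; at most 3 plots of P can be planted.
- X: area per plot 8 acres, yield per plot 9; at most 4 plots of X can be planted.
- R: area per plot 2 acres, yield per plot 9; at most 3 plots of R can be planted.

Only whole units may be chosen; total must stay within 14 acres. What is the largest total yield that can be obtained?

48

R has the best ratio (9/2); taking only R gives at most 3×9 = 27 (stopped by the supply cap of 3).
Mixing does better — 3×P and 2×R: area 13 ≤ 14, yield 3·10 + 2·9 = 48.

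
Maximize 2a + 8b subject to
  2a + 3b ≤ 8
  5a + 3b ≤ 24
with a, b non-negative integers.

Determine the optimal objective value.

18

The continuous relaxation peaks at (0, 2.67) with value 21.33; rounding to a feasible lattice point costs some objective.
(a,b)=(1,2): 2·1+3·2=8≤8, 5·1+3·2=11≤24, objective 18.
(a,b)=(0,2): 2·0+3·2=6≤8, 5·0+3·2=6≤24, objective 16.
The best lattice point is (1,2), giving 18.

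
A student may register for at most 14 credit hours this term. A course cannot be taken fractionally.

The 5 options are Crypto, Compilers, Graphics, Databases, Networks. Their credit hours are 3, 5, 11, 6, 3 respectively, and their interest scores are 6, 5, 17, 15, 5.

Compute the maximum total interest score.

26

Take Crypto, Databases, and Networks: credit hours 3 + 6 + 3 = 12 ≤ 14, interest score 6 + 15 + 5 = 26.
No feasible combination exceeds this.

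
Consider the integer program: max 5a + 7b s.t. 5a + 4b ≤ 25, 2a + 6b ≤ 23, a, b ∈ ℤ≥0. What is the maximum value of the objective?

(a,b)=(2,3) is feasible, giving 31.
(a,b)=(3,2) is feasible, giving 29.
(a,b)=(1,3) is feasible, giving 26.
(a,b)=(2,2) is feasible, giving 24.
No feasible integer point exceeds 31.

31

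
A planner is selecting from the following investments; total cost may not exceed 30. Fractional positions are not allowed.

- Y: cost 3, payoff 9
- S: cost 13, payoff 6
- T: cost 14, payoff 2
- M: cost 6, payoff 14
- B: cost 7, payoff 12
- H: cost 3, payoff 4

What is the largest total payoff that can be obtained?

Take Y, S, M, and B: cost 3 + 13 + 6 + 7 = 29 ≤ 30, payoff 9 + 6 + 14 + 12 = 41.
No other feasible combination does better.

41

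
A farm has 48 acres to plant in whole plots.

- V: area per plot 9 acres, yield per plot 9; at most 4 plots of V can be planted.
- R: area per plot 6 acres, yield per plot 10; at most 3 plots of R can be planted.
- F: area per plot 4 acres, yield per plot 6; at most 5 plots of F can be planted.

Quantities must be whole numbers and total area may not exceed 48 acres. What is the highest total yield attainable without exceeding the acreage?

Take 1×V, 3×R, and 5×F: area 47 ≤ 48, yield 1·9 + 3·10 + 5·6 = 69.
R has the best ratio (10/6) and is taken to its limit of 3; remaining capacity is filled optimally with the others.

69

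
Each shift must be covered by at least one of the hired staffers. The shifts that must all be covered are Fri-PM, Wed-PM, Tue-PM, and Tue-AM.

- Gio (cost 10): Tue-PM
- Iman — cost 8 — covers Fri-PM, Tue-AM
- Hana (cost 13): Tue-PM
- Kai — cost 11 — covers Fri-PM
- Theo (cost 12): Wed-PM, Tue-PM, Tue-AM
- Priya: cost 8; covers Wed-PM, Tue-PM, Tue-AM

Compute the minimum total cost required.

16

Choose Iman and Priya: together they cover Fri-PM, Wed-PM, Tue-PM, Tue-AM — every shift.
Total cost: 8 + 8 = 16.
No cover costs less than 16.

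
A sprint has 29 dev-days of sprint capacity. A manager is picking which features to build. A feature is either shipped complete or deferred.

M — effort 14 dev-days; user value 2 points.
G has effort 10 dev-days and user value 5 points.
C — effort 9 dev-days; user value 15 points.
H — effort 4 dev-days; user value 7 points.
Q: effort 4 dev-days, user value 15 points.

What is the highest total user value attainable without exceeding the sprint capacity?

42

This is a 0-1 knapsack instance.
Allowing fractional choices, the relaxed optimum would be about 42.3, but features are indivisible.
G + C + Q: effort 10 + 9 + 4 = 23 ≤ 29, user value 5 + 15 + 15 = 35.
C + H + Q: effort 9 + 4 + 4 = 17 ≤ 29, user value 15 + 7 + 15 = 37.
G + C + H + Q: effort 10 + 9 + 4 + 4 = 27 ≤ 29, user value 5 + 15 + 7 + 15 = 42.
Best is G, C, H, and Q with total user value 42.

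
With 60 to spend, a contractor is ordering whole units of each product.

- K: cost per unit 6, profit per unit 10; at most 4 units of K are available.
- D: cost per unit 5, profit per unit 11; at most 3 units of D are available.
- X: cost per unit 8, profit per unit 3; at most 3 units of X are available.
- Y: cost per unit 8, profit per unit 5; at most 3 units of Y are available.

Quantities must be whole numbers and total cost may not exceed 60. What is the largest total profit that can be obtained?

4×K, 3×D, 1×X, and 1×Y: cost 55 ≤ 60, profit 4·10 + 3·11 + 1·3 + 1·5 = 81.
4×K, 3×D, and 2×Y: cost 55 ≤ 60, profit 4·10 + 3·11 + 2·5 = 83.
Best is 83.

83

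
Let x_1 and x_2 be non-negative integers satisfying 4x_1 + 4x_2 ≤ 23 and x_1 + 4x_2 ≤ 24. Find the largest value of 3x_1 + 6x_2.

30

Relaxing integrality, the LP optimum is 34.50 at (x_1,x_2) = (0, 5.75), which is not an integer point.
(x_1,x_2)=(0,5): 4·0+4·5=20≤23, 1·0+4·5=20≤24, objective 30.
(x_1,x_2)=(1,4): 4·1+4·4=20≤23, 1·1+4·4=17≤24, objective 27.
(x_1,x_2)=(0,4): 4·0+4·4=16≤23, 1·0+4·4=16≤24, objective 24.
No feasible integer point exceeds 30.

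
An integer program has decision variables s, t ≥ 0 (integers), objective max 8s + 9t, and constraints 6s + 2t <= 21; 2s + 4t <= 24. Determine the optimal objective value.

54

Relaxing integrality, the LP optimum is 60.30 at (s,t) = (1.8, 5.1), which is not an integer point.
(s,t)=(0,6): 6·0+2·6=12≤21, 2·0+4·6=24≤24, objective 54.
(s,t)=(1,5): 6·1+2·5=16≤21, 2·1+4·5=22≤24, objective 53.
(s,t)=(2,4): 6·2+2·4=20≤21, 2·2+4·4=20≤24, objective 52.
The best lattice point is (0,6), giving 54.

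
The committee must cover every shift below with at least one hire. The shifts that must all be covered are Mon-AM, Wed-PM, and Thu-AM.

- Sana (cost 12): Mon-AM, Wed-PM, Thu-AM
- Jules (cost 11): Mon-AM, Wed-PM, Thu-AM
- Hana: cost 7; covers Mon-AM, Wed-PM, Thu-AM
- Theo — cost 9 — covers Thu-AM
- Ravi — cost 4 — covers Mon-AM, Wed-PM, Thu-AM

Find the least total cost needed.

Ravi alone covers Mon-AM, Wed-PM, Thu-AM — every shift.
Total cost: 4.
No cover costs less than 4.

4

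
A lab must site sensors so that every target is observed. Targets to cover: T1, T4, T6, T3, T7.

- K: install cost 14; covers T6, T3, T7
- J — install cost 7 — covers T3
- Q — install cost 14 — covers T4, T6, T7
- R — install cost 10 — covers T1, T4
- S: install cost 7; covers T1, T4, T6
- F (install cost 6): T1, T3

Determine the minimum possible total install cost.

20

This is an integer covering problem.
The greedy cost-per-new-target heuristic would pick S, F, and K for 27, but a cheaper cover exists.
Choose Q and F: together they cover T1, T4, T6, T3, T7 — every target.
Total install cost: 14 + 6 = 20.
No cover costs less than 20.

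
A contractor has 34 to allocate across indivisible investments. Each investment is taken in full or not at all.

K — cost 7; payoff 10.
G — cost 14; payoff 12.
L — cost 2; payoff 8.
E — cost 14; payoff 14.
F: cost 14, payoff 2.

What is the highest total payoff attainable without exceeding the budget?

This is a 0-1 knapsack instance.
Take G, L, and E: cost 14 + 2 + 14 = 30 ≤ 34, payoff 12 + 8 + 14 = 34.
No other feasible combination does better.

34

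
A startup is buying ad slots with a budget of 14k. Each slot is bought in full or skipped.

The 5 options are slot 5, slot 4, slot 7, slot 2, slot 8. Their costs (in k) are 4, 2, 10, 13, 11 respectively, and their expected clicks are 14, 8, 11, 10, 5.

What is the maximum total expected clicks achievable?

This is a 0-1 knapsack instance.
Allowing fractional choices, the relaxed optimum would be about 30.8, but ad slots are indivisible.
slot 5 + slot 4: cost 4 + 2 = 6 ≤ 14, expected clicks 14 + 8 = 22.
slot 4 + slot 7: cost 2 + 10 = 12 ≤ 14, expected clicks 8 + 11 = 19.
slot 5 + slot 7: cost 4 + 10 = 14 ≤ 14, expected clicks 14 + 11 = 25.
Best is slot 5 and slot 7 with total expected clicks 25.

25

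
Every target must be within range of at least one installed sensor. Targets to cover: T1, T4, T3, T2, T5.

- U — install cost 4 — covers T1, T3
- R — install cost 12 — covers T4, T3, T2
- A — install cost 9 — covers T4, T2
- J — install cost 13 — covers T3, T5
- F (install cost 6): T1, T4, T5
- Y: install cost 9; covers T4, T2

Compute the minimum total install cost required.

18

The greedy cost-per-new-target heuristic would pick U, F, and A for 19, but a cheaper cover exists.
Choose R and F: together they cover T1, T4, T3, T2, T5 — every target.
Total install cost: 12 + 6 = 18.
No cover costs less than 18.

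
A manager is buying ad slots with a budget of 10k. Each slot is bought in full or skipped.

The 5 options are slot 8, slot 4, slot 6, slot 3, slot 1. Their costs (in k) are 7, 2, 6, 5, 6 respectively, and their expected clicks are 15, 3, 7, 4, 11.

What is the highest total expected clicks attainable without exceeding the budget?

Allowing fractional choices, the relaxed optimum would be about 20.5, but ad slots are indivisible.
slot 4 + slot 1: cost 2 + 6 = 8 ≤ 10, expected clicks 3 + 11 = 14.
slot 8 + slot 4: cost 7 + 2 = 9 ≤ 10, expected clicks 15 + 3 = 18.
slot 8: cost 7 ≤ 10, expected clicks 15.
Best is slot 8 and slot 4 with total expected clicks 18.

18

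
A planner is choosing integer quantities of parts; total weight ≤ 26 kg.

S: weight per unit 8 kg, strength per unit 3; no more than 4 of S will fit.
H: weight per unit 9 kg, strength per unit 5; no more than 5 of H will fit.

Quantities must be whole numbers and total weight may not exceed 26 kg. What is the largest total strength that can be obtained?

13

1×S and 2×H: weight 26 ≤ 26, strength 1·3 + 2·5 = 13.
2×S and 1×H: weight 25 ≤ 26, strength 2·3 + 1·5 = 11.
Best is 13.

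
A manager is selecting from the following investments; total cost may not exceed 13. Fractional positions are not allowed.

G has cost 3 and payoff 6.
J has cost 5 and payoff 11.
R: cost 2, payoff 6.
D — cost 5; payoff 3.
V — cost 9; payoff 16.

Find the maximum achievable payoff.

This is an integer program with binary decision variables.
G + V: cost 3 + 9 = 12 ≤ 13, payoff 6 + 16 = 22.
G + J + R: cost 3 + 5 + 2 = 10 ≤ 13, payoff 6 + 11 + 6 = 23.
R + V: cost 2 + 9 = 11 ≤ 13, payoff 6 + 16 = 22.
Best is G, J, and R with total payoff 23.

23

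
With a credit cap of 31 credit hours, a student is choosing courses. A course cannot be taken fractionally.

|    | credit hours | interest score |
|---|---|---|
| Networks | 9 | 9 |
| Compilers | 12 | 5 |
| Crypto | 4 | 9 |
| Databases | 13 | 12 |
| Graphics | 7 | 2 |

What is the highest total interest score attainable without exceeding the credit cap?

This is an integer program with binary decision variables.
Take Networks, Crypto, and Databases: credit hours 9 + 4 + 13 = 26 ≤ 31, interest score 9 + 9 + 12 = 30.
No other feasible combination does better.

30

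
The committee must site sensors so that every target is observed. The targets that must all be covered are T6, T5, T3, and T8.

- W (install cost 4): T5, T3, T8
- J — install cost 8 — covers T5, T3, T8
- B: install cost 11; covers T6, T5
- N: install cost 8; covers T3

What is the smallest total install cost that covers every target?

15

Choose W and B: together they cover T6, T5, T3, T8 — every target.
Total install cost: 4 + 11 = 15.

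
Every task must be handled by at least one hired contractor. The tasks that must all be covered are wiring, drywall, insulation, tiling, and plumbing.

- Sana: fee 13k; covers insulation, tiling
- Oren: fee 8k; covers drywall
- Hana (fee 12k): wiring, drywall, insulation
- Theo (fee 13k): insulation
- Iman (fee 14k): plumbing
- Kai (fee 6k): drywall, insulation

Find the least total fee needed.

This is a weighted set-cover instance.
The greedy cost-per-new-task heuristic would pick Kai, Hana, Sana, and Iman for 45, but a cheaper cover exists.
Choose Sana, Hana, and Iman: together they cover wiring, drywall, insulation, tiling, plumbing — every task.
Total fee: 13 + 12 + 14 = 39.
No cover costs less than 39.

39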